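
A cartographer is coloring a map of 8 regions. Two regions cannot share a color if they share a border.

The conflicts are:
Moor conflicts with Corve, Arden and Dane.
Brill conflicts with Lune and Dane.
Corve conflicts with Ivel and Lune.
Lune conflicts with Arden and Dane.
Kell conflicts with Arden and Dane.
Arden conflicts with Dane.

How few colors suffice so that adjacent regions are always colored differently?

3

Moor, Arden, Dane all conflict with each other, so at least 3 colors are needed.
A valid assignment using 3 colors: Moor=2, Brill=3, Corve=1, Ivel=2, Lune=2, Kell=2, Arden=3, Dane=1. Every pair that conflicts lands in different colors.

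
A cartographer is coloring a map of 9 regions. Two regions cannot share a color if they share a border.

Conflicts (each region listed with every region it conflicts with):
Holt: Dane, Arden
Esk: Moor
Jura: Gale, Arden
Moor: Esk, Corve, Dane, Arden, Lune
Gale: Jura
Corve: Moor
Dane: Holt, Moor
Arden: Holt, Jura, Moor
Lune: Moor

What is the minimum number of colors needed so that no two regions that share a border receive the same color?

Holt and Arden conflict, so at least 2 colors are needed.
2 colors suffice: Holt=1, Esk=2, Jura=1, Moor=1, Gale=2, Corve=2, Dane=2, Arden=2, Lune=2. No two conflicting regions share a color.

2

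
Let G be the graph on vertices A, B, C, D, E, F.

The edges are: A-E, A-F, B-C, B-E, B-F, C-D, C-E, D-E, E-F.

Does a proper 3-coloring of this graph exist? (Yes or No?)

The chromatic number is 3. B, E, F are pairwise adjacent, so at least 3 colors are needed.
3 colors suffice: A=blue, B=blue, C=green, D=blue, E=red, F=green.
That is already a proper 3-coloring.

Yes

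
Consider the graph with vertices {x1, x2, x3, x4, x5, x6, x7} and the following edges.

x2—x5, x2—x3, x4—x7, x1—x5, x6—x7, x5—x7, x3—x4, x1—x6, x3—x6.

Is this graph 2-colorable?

The cycle x2-x5-x1-x6-x3-x2 has odd length 5, so it cannot be 2-colored; at least 3 colors are needed.
So 2 colors are not enough.

No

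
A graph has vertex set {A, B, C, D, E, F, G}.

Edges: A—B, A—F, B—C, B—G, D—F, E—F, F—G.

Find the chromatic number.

2

B and C are adjacent, so at least 2 colors are needed.
2 colors suffice: color red → {B, F}; color blue → {A, C, D, E, G}. Every edge joins two different colors.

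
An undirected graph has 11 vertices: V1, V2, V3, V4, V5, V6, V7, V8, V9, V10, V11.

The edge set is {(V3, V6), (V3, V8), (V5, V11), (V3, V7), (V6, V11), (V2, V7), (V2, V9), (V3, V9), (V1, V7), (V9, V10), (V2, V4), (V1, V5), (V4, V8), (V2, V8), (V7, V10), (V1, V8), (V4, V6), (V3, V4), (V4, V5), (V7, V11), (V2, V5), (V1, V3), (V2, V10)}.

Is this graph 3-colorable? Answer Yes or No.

Yes

The chromatic number is 3. V2, V4, V8 are pairwise adjacent, so at least 3 colors are needed.
3 colors suffice: color 1 → {V2, V3, V11}; color 2 → {V1, V4, V10}; color 3 → {V5, V6, V7, V8, V9}.
That is already a proper 3-coloring.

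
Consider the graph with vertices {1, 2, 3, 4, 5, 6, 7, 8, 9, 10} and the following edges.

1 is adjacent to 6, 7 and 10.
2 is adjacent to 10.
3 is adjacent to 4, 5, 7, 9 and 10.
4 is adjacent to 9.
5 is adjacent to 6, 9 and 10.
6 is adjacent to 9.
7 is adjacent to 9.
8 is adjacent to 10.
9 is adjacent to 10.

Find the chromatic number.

4

3, 5, 9, 10 form a clique, so at least 4 colors are needed.
One proper 4-coloring: 1=a, 2=a, 3=c, 4=b, 5=d, 6=b, 7=b, 8=a, 9=a, 10=b. Each edge has distinct colors on its endpoints.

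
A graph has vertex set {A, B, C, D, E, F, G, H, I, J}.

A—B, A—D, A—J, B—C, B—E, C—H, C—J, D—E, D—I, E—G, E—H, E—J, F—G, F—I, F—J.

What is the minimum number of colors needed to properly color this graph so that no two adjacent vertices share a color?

The cycle A-D-I-F-J-A has odd length 5, so it cannot be 2-colored; at least 3 colors are needed.
3 colors suffice: A=1, B=2, C=1, D=2, E=1, F=1, G=2, H=2, I=3, J=2. Every edge joins two different colors.

3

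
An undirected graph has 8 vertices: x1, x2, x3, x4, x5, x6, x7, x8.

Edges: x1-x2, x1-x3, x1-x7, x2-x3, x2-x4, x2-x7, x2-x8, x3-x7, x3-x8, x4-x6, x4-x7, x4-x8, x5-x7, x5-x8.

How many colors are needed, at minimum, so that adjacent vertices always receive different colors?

x1, x2, x3, x7 are pairwise adjacent (a clique of size 4), so at least 4 colors are needed.
One proper 4-coloring: x1=Y, x2=B, x3=G, x4=G, x5=B, x6=R, x7=R, x8=R. Every edge joins two different colors.

4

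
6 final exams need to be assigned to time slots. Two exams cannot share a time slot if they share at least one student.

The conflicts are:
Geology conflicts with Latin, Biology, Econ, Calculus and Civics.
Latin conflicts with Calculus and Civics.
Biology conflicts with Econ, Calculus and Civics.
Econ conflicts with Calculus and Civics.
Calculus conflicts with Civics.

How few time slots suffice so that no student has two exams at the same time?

5

Geology, Biology, Econ, Calculus, Civics are mutually in conflict, so at least 5 time slots are needed.
5 time slots suffice: time slot 1 → {Civics}; time slot 2 → {Calculus}; time slot 3 → {Geology}; time slot 4 → {Latin, Econ}; time slot 5 → {Biology}. Every pair that conflicts lands in different time slots.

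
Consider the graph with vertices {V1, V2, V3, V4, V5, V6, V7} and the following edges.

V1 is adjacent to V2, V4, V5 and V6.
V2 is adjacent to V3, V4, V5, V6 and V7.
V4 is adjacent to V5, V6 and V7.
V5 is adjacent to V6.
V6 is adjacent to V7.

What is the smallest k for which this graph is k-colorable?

V1, V2, V4, V5, V6 are mutually adjacent (a clique of size 5), so at least 5 colors are needed.
5 colors suffice: color red → {V2}; color blue → {V3, V6}; color green → {V4}; color yellow → {V1, V7}; color purple → {V5}. Every edge joins two different colors.

5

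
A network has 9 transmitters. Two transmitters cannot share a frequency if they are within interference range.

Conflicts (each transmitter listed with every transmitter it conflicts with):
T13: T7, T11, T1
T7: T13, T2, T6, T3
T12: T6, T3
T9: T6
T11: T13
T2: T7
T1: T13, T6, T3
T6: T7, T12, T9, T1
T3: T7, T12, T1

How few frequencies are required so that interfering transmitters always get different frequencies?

T13 and T1 conflict, so at least 2 frequencies are needed.
2 frequencies suffice: frequency 1 → {T7, T12, T9, T11, T1}; frequency 2 → {T13, T2, T6, T3}. No two conflicting transmitters share a frequency.

2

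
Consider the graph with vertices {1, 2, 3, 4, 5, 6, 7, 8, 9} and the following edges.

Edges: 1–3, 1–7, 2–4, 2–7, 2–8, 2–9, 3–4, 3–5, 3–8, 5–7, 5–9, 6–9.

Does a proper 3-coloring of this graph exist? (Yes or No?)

Yes

The chromatic number is 3. The cycle 9-2-4-3-5-9 has odd length 5, so it cannot be 2-colored; at least 3 colors are needed.
3 colors suffice: color a → {2, 3, 6}; color b → {4, 7, 8, 9}; color c → {1, 5}.
That is already a proper 3-coloring.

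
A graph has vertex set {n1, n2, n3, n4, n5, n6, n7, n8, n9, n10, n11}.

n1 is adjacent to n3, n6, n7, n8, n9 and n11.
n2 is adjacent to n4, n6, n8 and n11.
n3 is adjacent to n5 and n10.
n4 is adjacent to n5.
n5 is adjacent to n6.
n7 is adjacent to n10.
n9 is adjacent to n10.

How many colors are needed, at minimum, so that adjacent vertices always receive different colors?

2

n1 and n3 are adjacent, so at least 2 colors are needed.
2 colors suffice: n1=1, n2=1, n3=2, n4=2, n5=1, n6=2, n7=2, n8=2, n9=2, n10=1, n11=2. No two adjacent vertices share a color.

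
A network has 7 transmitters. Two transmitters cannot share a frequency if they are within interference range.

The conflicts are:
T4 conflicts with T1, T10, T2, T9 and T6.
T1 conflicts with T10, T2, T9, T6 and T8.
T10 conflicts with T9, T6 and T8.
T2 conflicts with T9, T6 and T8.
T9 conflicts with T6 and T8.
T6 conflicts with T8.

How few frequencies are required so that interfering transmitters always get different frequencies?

T4, T1, T10, T9, T6 pairwise conflict, so at least 5 frequencies are needed.
5 frequencies suffice: T4=5, T1=3, T10=4, T2=4, T9=1, T6=2, T8=5. Every pair that conflicts lands in different frequencies.

5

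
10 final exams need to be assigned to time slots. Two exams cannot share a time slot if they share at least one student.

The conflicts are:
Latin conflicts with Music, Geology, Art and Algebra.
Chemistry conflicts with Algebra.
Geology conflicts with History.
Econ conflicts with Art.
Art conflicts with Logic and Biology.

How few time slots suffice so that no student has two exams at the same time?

Latin and Geology conflict, so at least 2 time slots are needed.
2 time slots suffice: Latin=1, Music=2, Chemistry=1, Geology=2, Econ=1, Art=2, Logic=1, Biology=1, Algebra=2, History=1. Each listed conflict is separated.

2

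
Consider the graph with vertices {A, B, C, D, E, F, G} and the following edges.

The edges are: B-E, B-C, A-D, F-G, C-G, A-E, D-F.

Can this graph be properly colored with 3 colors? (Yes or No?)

Yes

The chromatic number is 3. The cycle F-G-C-B-E-A-D-F has odd length 7, so it cannot be 2-colored; at least 3 colors are needed.
A valid assignment using 3 colors: A=1, B=1, C=3, D=2, E=2, F=1, G=2.
That is already a proper 3-coloring.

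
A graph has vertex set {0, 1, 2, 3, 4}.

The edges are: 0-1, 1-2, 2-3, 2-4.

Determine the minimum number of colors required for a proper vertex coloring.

2 and 4 are adjacent, so at least 2 colors are needed.
2 colors suffice: color a → {0, 2}; color b → {1, 3, 4}. Every edge joins two different colors.

2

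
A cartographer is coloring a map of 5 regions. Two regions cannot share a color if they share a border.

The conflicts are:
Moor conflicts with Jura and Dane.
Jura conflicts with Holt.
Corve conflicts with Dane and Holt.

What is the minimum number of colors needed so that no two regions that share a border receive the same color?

The cycle Holt-Jura-Moor-Dane-Corve-Holt has odd length 5, so it cannot be 2-colored; at least 3 colors are needed.
A valid assignment using 3 colors: Moor=1, Jura=2, Corve=2, Dane=3, Holt=1. Each listed conflict is separated.

3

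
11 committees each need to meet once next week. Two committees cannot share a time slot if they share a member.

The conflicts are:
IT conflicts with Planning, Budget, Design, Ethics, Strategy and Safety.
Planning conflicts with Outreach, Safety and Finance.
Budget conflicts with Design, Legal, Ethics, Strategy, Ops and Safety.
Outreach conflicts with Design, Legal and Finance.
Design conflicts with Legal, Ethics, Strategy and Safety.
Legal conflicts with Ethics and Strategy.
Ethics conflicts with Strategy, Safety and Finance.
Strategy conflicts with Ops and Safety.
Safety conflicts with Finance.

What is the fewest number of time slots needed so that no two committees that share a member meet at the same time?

IT, Budget, Design, Ethics, Strategy, Safety pairwise conflict, so at least 6 time slots are needed.
6 time slots suffice: IT=6, Planning=2, Budget=3, Outreach=5, Design=4, Legal=1, Ethics=5, Strategy=2, Ops=1, Safety=1, Finance=3. Every pair that conflicts lands in different time slots.

6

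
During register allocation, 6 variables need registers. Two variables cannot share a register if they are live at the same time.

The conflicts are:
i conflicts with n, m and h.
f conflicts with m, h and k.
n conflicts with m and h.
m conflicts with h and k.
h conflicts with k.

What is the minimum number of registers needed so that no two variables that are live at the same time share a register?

4

f, m, h, k are mutually in conflict, so at least 4 registers are needed.
4 registers suffice: register 1 → {h}; register 2 → {m}; register 3 → {f, n}; register 4 → {i, k}. Each listed conflict is separated.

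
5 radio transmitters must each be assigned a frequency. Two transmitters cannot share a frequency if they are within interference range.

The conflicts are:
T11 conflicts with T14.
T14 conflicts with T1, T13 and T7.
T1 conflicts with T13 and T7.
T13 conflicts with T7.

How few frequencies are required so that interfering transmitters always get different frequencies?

T14, T1, T13, T7 all conflict with each other, so at least 4 frequencies are needed.
4 frequencies suffice: frequency 1 → {T14}; frequency 2 → {T11, T13}; frequency 3 → {T7}; frequency 4 → {T1}. Each listed conflict is separated.

4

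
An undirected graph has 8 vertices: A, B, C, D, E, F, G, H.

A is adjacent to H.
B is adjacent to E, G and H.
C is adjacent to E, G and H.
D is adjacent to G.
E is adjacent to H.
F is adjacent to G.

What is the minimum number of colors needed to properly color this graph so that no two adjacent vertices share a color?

3

B, E, H form a triangle, so at least 3 colors are needed.
A valid assignment using 3 colors: A=2, B=3, C=3, D=2, E=2, F=2, G=1, H=1. Every edge joins two different colors.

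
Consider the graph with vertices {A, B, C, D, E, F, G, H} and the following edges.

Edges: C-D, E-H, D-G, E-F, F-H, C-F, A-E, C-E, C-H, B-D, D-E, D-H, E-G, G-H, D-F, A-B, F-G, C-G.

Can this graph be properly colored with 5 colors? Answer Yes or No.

C, D, E, F, G, H are mutually adjacent (a clique of size 6), so at least 6 colors are needed.
So 5 colors are not enough.

No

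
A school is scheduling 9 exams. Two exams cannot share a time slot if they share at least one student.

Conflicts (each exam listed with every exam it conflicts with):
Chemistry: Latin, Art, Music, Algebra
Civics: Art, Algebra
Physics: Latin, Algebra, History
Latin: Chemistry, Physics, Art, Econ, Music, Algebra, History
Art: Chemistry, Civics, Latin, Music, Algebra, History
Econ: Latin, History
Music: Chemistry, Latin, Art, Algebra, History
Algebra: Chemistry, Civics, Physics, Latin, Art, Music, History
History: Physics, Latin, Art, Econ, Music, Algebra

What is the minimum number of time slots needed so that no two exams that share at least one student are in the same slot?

5

Latin, Art, Music, Algebra, History all conflict with each other, so at least 5 time slots are needed.
5 time slots suffice: time slot 1 → {Civics, Latin}; time slot 2 → {Econ, Algebra}; time slot 3 → {Chemistry, History}; time slot 4 → {Physics, Art}; time slot 5 → {Music}. Each listed conflict is separated.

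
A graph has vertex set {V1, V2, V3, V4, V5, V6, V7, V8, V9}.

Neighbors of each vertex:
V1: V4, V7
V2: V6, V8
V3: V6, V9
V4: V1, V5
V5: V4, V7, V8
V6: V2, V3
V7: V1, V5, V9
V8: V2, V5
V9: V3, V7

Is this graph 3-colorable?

The chromatic number is 3. The cycle V3-V6-V2-V8-V5-V7-V9-V3 has odd length 7, so it cannot be 2-colored; at least 3 colors are needed.
One proper 3-coloring: V1=1, V2=3, V3=2, V4=2, V5=1, V6=1, V7=2, V8=2, V9=1.
That is already a proper 3-coloring.

Yes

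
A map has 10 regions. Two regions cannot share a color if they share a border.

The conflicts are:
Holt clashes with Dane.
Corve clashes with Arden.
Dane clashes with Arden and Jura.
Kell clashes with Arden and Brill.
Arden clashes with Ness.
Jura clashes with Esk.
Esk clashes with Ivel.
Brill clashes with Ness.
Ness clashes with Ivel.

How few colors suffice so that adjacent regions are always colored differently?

Dane and Arden conflict, so at least 2 colors are needed.
2 colors suffice: color 1 → {Holt, Arden, Jura, Brill, Ivel}; color 2 → {Corve, Dane, Kell, Esk, Ness}. Every pair that conflicts lands in different colors.

2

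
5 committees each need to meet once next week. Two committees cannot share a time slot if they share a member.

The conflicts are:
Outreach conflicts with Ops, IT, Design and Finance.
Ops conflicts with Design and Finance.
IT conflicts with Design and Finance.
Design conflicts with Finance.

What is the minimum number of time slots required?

4

Outreach, Ops, Design, Finance pairwise conflict, so at least 4 time slots are needed.
A valid assignment using 4 time slots: Outreach=2, Ops=4, IT=4, Design=1, Finance=3. Every pair that conflicts lands in different time slots.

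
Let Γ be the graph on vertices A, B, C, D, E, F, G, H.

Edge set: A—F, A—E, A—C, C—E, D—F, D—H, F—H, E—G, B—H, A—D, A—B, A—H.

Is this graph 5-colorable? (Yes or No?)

Yes

The chromatic number is 4. A, D, F, H are pairwise adjacent (a clique of size 4), so at least 4 colors are needed.
One proper 4-coloring: A=1, B=3, C=3, D=3, E=2, F=4, G=1, H=2.
Since 5 ≥ 4, a proper 5-coloring certainly exists.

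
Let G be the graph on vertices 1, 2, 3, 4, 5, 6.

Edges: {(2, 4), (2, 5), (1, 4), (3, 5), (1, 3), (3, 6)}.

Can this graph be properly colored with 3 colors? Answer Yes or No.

Yes

The chromatic number is 3. The cycle 4-1-3-5-2-4 has odd length 5, so it cannot be 2-colored; at least 3 colors are needed.
3 colors suffice: color a → {3, 4}; color b → {1, 5, 6}; color c → {2}.
That is already a proper 3-coloring.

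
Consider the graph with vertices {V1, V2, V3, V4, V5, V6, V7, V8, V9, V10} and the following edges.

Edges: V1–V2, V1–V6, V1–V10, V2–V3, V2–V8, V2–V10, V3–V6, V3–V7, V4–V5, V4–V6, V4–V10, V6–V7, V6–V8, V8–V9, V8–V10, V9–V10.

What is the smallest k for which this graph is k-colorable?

3

V3, V6, V7 form a triangle, so at least 3 colors are needed.
3 colors suffice: color 1 → {V5, V6, V10}; color 2 → {V2, V4, V7, V9}; color 3 → {V1, V3, V8}. Each edge has distinct colors on its endpoints.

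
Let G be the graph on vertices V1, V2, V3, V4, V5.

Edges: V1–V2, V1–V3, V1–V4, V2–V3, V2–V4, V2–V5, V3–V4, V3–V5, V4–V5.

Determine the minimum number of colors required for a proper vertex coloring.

V1, V2, V3, V4 form a clique, so at least 4 colors are needed.
One proper 4-coloring: V1=yellow, V2=green, V3=red, V4=blue, V5=yellow. Every edge joins two different colors.

4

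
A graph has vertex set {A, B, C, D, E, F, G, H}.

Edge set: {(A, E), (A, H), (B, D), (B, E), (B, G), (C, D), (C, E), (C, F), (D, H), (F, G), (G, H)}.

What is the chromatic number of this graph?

The cycle H-A-E-B-G-H has odd length 5, so it cannot be 2-colored; at least 3 colors are needed.
3 colors suffice: color 1 → {E, F, H}; color 2 → {A, D, G}; color 3 → {B, C}. No two adjacent vertices share a color.

3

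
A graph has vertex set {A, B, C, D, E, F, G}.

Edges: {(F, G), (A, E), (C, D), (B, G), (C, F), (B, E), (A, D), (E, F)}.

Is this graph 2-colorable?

No

The cycle E-A-D-C-F-E has odd length 5, so it cannot be 2-colored; at least 3 colors are needed.
So 2 colors are not enough.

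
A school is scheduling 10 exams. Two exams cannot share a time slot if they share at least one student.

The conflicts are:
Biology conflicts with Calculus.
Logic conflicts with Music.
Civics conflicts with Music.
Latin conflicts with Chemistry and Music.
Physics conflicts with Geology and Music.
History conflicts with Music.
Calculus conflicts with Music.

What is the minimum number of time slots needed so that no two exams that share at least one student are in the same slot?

Latin and Chemistry conflict, so at least 2 time slots are needed.
2 time slots suffice: time slot 1 → {Biology, Chemistry, Geology, Music}; time slot 2 → {Logic, Civics, Latin, Physics, History, Calculus}. Each listed conflict is separated.

2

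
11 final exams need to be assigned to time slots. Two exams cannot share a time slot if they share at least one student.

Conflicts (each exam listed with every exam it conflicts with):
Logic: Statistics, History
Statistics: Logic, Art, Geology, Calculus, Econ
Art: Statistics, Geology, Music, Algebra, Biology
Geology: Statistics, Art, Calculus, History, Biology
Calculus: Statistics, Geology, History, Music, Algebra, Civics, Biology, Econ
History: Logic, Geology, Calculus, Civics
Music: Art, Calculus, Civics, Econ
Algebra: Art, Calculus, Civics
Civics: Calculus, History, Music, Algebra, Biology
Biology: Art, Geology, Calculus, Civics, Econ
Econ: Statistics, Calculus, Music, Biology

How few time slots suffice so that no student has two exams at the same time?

Calculus, Music, Econ pairwise conflict, so at least 3 time slots are needed.
3 time slots suffice: Logic=1, Statistics=2, Art=1, Geology=3, Calculus=1, History=2, Music=2, Algebra=2, Civics=3, Biology=2, Econ=3. No two conflicting exams share a time slot.

3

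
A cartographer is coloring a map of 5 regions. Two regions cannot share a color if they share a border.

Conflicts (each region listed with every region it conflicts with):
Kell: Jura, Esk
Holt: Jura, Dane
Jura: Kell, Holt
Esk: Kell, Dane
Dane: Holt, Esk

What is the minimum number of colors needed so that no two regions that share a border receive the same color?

3

The cycle Jura-Kell-Esk-Dane-Holt-Jura has odd length 5, so it cannot be 2-colored; at least 3 colors are needed.
3 colors suffice: color 1 → {Jura, Esk}; color 2 → {Kell, Holt}; color 3 → {Dane}. Each listed conflict is separated.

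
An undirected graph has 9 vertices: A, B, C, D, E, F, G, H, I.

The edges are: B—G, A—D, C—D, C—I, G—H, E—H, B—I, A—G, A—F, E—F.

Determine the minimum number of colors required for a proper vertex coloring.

The cycle A-F-E-H-G-A has odd length 5, so it cannot be 2-colored; at least 3 colors are needed.
A valid assignment using 3 colors: A=2, B=2, C=1, D=3, E=1, F=3, G=1, H=2, I=3. No two adjacent vertices share a color.

3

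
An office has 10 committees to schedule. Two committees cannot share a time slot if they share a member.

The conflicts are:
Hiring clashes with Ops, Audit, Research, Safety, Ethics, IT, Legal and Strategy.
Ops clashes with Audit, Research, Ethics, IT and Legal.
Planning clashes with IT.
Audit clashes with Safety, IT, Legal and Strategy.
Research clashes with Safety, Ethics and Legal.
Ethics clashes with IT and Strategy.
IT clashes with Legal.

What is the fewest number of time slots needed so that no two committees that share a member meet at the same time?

5

Hiring, Ops, Audit, IT, Legal pairwise conflict, so at least 5 time slots are needed.
5 time slots suffice: time slot 1 → {Hiring, Planning}; time slot 2 → {Research, IT, Strategy}; time slot 3 → {Ops, Safety}; time slot 4 → {Audit, Ethics}; time slot 5 → {Legal}. Every pair that conflicts lands in different time slots.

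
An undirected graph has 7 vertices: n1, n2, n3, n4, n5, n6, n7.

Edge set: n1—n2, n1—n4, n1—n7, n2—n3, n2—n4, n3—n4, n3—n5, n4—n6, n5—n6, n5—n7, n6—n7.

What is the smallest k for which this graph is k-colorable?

n5, n6, n7 are pairwise adjacent, so at least 3 colors are needed.
3 colors suffice: color 1 → {n4, n7}; color 2 → {n2, n5}; color 3 → {n1, n3, n6}. Each edge has distinct colors on its endpoints.

3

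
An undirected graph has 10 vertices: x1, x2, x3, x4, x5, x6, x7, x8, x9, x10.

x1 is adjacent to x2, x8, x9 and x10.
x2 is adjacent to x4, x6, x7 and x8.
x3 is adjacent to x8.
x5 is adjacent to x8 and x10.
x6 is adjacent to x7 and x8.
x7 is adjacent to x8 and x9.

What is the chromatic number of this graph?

x2, x6, x7, x8 form a clique, so at least 4 colors are needed.
4 colors suffice: x1=green, x2=blue, x3=blue, x4=red, x5=blue, x6=yellow, x7=green, x8=red, x9=red, x10=red. No two adjacent vertices share a color.

4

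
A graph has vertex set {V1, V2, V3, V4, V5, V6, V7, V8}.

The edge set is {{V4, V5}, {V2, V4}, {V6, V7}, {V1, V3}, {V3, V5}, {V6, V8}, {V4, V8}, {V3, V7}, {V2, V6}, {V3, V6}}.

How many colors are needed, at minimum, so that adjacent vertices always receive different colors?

3

V3, V6, V7 form a triangle, so at least 3 colors are needed.
3 colors suffice: color 1 → {V1, V4, V6}; color 2 → {V2, V3, V8}; color 3 → {V5, V7}. Each edge has distinct colors on its endpoints.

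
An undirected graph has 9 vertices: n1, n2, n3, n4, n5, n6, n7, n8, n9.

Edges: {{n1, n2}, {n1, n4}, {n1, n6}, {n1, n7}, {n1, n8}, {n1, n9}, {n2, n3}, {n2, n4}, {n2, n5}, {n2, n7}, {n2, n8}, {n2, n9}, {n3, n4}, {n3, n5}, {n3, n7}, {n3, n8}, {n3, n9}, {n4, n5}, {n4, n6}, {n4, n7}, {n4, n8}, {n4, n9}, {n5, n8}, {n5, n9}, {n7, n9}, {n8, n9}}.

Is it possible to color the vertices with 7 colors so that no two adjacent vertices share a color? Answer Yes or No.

Yes

The chromatic number is 6. n2, n3, n4, n5, n8, n9 are mutually adjacent (a clique of size 6), so at least 6 colors are needed.
6 colors suffice: color 1 → {n4}; color 2 → {n2, n6}; color 3 → {n9}; color 4 → {n1, n3}; color 5 → {n7, n8}; color 6 → {n5}.
Since 7 ≥ 6, a proper 7-coloring certainly exists.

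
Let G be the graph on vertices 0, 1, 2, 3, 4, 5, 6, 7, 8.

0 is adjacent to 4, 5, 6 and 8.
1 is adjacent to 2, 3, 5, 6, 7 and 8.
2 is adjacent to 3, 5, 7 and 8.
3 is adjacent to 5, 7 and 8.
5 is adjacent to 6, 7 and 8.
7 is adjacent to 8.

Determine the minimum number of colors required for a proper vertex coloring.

6

1, 2, 3, 5, 7, 8 are mutually adjacent (a clique of size 6), so at least 6 colors are needed.
6 colors suffice: 0=green, 1=green, 2=yellow, 3=orange, 4=red, 5=red, 6=blue, 7=purple, 8=blue. Every edge joins two different colors.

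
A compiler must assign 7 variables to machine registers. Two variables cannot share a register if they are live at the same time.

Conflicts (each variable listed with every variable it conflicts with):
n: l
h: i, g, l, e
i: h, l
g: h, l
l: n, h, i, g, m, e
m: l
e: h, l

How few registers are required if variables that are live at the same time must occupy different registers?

h, g, l pairwise conflict, so at least 3 registers are needed.
3 registers suffice: n=2, h=2, i=3, g=3, l=1, m=2, e=3. No two conflicting variables share a register.

3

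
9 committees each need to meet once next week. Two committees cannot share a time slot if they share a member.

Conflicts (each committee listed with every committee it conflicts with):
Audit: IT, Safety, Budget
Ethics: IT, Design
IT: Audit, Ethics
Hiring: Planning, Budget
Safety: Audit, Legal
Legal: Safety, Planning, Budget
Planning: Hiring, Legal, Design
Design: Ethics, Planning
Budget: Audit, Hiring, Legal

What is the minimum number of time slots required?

The cycle Ethics-Design-Planning-Hiring-Budget-Audit-IT-Ethics has odd length 7, so it cannot be 2-colored; at least 3 time slots are needed.
3 time slots suffice: time slot 1 → {Audit, Ethics, Hiring, Legal}; time slot 2 → {IT, Safety, Planning, Budget}; time slot 3 → {Design}. No two conflicting committees share a time slot.

3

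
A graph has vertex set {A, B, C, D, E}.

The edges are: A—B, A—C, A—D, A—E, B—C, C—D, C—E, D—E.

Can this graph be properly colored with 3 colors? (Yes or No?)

A, C, D, E form a clique, so at least 4 colors are needed.
So 3 colors are not enough.

No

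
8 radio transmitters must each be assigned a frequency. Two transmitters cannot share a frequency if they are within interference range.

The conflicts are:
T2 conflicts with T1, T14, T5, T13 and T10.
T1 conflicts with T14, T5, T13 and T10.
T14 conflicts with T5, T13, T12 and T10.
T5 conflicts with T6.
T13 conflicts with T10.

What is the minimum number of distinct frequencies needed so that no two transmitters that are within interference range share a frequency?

5

T2, T1, T14, T13, T10 pairwise conflict, so at least 5 frequencies are needed.
5 frequencies suffice: T2=3, T1=2, T14=1, T5=4, T13=5, T12=2, T6=1, T10=4. No two conflicting transmitters share a frequency.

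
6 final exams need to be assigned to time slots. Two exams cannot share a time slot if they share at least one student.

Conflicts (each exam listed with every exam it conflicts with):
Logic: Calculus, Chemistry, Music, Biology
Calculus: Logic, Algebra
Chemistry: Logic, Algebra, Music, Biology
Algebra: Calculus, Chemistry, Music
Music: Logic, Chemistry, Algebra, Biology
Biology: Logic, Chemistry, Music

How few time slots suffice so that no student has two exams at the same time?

Logic, Chemistry, Music, Biology are mutually in conflict, so at least 4 time slots are needed.
4 time slots suffice: Logic=1, Calculus=2, Chemistry=3, Algebra=1, Music=2, Biology=4. No two conflicting exams share a time slot.

4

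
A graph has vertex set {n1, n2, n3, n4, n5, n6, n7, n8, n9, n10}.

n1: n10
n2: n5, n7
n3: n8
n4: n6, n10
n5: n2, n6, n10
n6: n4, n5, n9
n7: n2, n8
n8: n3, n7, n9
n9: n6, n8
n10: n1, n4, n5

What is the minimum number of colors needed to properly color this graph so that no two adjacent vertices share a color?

n1 and n10 are adjacent, so at least 2 colors are needed.
2 colors suffice: color 1 → {n2, n6, n8, n10}; color 2 → {n1, n3, n4, n5, n7, n9}. Each edge has distinct colors on its endpoints.

2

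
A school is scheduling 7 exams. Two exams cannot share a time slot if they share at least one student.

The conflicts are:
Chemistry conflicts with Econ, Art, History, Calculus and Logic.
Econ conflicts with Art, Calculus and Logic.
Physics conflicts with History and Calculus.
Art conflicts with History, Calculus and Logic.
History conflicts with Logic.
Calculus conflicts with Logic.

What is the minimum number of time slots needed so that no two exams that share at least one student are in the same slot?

5

Chemistry, Econ, Art, Calculus, Logic all conflict with each other, so at least 5 time slots are needed.
5 time slots suffice: time slot 1 → {Chemistry, Physics}; time slot 2 → {Art}; time slot 3 → {History, Calculus}; time slot 4 → {Logic}; time slot 5 → {Econ}. No two conflicting exams share a time slot.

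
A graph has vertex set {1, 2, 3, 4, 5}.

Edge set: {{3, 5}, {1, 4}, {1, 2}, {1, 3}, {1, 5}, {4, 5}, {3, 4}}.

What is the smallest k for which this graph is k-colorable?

4

1, 3, 4, 5 are pairwise adjacent (a clique of size 4), so at least 4 colors are needed.
One proper 4-coloring: 1=a, 2=b, 3=b, 4=c, 5=d. No two adjacent vertices share a color.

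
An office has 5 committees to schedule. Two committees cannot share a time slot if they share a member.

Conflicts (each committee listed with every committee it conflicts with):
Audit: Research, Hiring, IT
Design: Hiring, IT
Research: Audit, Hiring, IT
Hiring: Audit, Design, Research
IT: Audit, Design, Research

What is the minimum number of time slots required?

Audit, Research, Hiring all conflict with each other, so at least 3 time slots are needed.
3 time slots suffice: time slot 1 → {Hiring, IT}; time slot 2 → {Design, Research}; time slot 3 → {Audit}. No two conflicting committees share a time slot.

3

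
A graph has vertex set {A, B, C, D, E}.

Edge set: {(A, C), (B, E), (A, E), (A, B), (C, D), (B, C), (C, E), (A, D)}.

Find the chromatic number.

4

A, B, C, E are pairwise adjacent (a clique of size 4), so at least 4 colors are needed.
4 colors suffice: color 1 → {A}; color 2 → {C}; color 3 → {B, D}; color 4 → {E}. No two adjacent vertices share a color.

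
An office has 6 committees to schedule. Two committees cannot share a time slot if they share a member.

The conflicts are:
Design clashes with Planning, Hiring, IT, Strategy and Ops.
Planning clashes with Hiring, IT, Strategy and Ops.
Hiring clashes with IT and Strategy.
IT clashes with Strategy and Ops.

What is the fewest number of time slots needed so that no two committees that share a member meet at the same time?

5

Design, Planning, Hiring, IT, Strategy are mutually in conflict, so at least 5 time slots are needed.
A valid assignment using 5 time slots: Design=1, Planning=3, Hiring=4, IT=2, Strategy=5, Ops=4. No two conflicting committees share a time slot.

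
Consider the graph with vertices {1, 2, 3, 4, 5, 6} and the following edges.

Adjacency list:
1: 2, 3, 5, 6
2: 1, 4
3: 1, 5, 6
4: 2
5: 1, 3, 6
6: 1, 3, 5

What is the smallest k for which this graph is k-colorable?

1, 3, 5, 6 are pairwise adjacent (a clique of size 4), so at least 4 colors are needed.
4 colors suffice: 1=a, 2=b, 3=b, 4=a, 5=d, 6=c. Each edge has distinct colors on its endpoints.

4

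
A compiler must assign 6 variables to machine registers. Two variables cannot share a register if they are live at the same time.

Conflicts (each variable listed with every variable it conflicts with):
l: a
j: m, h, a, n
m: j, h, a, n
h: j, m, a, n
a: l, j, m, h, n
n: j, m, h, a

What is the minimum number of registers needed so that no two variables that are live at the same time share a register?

5

j, m, h, a, n all conflict with each other, so at least 5 registers are needed.
A valid assignment using 5 registers: l=2, j=4, m=3, h=2, a=1, n=5. Each listed conflict is separated.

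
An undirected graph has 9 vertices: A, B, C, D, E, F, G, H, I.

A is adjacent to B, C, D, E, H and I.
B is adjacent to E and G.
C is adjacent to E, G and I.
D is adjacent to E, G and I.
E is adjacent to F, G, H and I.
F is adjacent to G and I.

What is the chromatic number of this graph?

4

A, C, E, I are pairwise adjacent (a clique of size 4), so at least 4 colors are needed.
4 colors suffice: color red → {E}; color blue → {A, G}; color green → {B, H, I}; color yellow → {C, D, F}. Each edge has distinct colors on its endpoints.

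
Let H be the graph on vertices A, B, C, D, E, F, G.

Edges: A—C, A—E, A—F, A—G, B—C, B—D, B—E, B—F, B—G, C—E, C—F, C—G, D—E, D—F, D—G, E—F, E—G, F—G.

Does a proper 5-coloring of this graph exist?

Yes

The chromatic number is 5. B, D, E, F, G form a clique, so at least 5 colors are needed.
A valid assignment using 5 colors: A=4, B=4, C=5, D=5, E=3, F=2, G=1.
That is already a proper 5-coloring.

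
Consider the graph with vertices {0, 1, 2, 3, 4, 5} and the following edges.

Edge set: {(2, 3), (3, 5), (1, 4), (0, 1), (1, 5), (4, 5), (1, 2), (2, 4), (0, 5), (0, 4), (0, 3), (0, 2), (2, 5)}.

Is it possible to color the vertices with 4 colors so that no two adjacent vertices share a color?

No

0, 1, 2, 4, 5 are mutually adjacent (a clique of size 5), so at least 5 colors are needed.
So 4 colors are not enough.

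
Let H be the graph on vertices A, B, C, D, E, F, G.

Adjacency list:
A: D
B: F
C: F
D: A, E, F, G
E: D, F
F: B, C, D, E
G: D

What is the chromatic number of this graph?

3

D, E, F form a triangle, so at least 3 colors are needed.
3 colors suffice: color red → {B, C, D}; color blue → {A, F, G}; color green → {E}. Each edge has distinct colors on its endpoints.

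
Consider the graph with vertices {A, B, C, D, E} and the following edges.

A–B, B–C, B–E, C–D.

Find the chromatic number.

2

B and E are adjacent, so at least 2 colors are needed.
2 colors suffice: color red → {B, D}; color blue → {A, C, E}. No two adjacent vertices share a color.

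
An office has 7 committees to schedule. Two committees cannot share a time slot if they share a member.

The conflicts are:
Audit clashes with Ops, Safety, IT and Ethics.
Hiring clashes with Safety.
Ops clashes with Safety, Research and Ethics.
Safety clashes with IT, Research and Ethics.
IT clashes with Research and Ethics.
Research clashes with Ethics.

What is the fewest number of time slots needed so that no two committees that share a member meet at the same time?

4

Safety, IT, Research, Ethics are mutually in conflict, so at least 4 time slots are needed.
Using 4 time slots: Audit=4, Hiring=2, Ops=3, Safety=1, IT=3, Research=4, Ethics=2. No two conflicting committees share a time slot.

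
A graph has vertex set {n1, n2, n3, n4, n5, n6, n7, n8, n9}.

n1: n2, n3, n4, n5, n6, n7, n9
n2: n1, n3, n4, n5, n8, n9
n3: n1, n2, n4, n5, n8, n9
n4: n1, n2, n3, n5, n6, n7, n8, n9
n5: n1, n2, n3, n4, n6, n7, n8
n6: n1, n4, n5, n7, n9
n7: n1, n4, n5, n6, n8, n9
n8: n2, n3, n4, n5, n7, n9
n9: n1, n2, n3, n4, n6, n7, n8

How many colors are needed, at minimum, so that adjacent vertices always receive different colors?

n1, n4, n5, n6, n7 are mutually adjacent (a clique of size 5), so at least 5 colors are needed.
A valid assignment using 5 colors: n1=B, n2=Y, n3=P, n4=R, n5=G, n6=P, n7=Y, n8=B, n9=G. Every edge joins two different colors.

5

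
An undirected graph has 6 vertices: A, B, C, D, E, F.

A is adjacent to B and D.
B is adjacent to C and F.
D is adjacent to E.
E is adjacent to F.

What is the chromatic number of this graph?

3

The cycle E-D-A-B-F-E has odd length 5, so it cannot be 2-colored; at least 3 colors are needed.
3 colors suffice: color red → {B, D}; color blue → {A, C, E}; color green → {F}. Every edge joins two different colors.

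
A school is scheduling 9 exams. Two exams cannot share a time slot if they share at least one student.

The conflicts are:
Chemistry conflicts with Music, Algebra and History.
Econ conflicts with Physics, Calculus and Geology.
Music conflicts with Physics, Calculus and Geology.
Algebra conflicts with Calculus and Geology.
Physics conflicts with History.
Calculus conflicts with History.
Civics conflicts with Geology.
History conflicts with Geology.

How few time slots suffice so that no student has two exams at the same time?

Music and Calculus conflict, so at least 2 time slots are needed.
A valid assignment using 2 time slots: Chemistry=1, Econ=2, Music=2, Algebra=2, Physics=1, Calculus=1, Civics=2, History=2, Geology=1. Each listed conflict is separated.

2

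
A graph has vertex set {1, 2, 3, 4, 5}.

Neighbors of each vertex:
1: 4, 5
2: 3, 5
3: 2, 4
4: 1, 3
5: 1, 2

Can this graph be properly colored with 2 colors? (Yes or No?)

No

The cycle 4-3-2-5-1-4 has odd length 5, so it cannot be 2-colored; at least 3 colors are needed.
So 2 colors are not enough.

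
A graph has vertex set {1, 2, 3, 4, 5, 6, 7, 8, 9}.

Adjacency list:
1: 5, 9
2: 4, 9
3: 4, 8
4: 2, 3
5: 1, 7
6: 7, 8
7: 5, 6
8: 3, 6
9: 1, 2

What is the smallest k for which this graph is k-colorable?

3

The cycle 8-6-7-5-1-9-2-4-3-8 has odd length 9, so it cannot be 2-colored; at least 3 colors are needed.
3 colors suffice: 1=a, 2=a, 3=a, 4=b, 5=b, 6=b, 7=a, 8=c, 9=b. No two adjacent vertices share a color.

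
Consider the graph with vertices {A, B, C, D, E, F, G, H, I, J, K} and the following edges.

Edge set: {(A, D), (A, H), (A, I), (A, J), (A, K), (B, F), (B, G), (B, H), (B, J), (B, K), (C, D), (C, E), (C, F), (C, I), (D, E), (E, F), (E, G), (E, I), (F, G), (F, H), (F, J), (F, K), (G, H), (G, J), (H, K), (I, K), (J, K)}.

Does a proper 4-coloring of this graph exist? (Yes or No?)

The chromatic number is 4. B, F, J, K are pairwise adjacent (a clique of size 4), so at least 4 colors are needed.
4 colors suffice: color 1 → {A, F}; color 2 → {C, G, K}; color 3 → {E, H, J}; color 4 → {B, D, I}.
That is already a proper 4-coloring.

Yes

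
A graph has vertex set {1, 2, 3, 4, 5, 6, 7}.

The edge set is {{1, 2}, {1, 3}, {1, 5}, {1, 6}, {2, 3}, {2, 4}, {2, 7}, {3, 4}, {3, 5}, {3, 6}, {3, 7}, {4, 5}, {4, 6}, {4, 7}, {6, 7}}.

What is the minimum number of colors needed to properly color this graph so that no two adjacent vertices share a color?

3, 4, 6, 7 form a clique, so at least 4 colors are needed.
4 colors suffice: color red → {3}; color blue → {1, 4}; color green → {2, 5, 6}; color yellow → {7}. Each edge has distinct colors on its endpoints.

4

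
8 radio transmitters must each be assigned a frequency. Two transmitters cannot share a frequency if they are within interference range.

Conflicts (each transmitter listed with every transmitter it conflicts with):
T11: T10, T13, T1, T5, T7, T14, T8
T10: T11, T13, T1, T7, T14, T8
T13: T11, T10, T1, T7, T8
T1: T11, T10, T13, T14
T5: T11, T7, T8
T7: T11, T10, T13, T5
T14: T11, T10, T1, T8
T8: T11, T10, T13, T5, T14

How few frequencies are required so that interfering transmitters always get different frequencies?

T11, T10, T14, T8 all conflict with each other, so at least 4 frequencies are needed.
4 frequencies suffice: frequency 1 → {T11}; frequency 2 → {T10, T5}; frequency 3 → {T1, T7, T8}; frequency 4 → {T13, T14}. No two conflicting transmitters share a frequency.

4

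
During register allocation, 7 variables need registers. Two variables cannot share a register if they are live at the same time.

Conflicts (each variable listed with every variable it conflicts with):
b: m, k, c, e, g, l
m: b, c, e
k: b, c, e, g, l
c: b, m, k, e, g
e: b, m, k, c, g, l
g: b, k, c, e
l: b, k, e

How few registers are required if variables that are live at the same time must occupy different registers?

b, k, c, e, g pairwise conflict, so at least 5 registers are needed.
5 registers suffice: register 1 → {e}; register 2 → {b}; register 3 → {m, k}; register 4 → {c, l}; register 5 → {g}. Each listed conflict is separated.

5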